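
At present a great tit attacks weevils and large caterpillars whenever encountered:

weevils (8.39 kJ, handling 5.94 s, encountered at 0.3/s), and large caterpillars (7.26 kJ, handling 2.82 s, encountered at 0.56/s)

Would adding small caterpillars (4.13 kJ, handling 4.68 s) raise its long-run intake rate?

On weevils and large caterpillars alone, R = ΣλE/(1+Σλh) = 6.583/4.361 = 1.509 kJ/s.
Profitability of small caterpillars: 4.13/4.68 = 0.8825 kJ/s.
Since 0.8825 < R, time spent handling small caterpillars is better spent searching.

No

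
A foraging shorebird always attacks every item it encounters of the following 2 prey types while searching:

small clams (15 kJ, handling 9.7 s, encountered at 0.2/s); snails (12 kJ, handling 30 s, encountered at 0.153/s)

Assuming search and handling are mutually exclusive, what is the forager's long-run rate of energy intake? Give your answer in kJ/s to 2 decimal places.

0.64 kJ/s

R = Σλ_iE_i / (1 + Σλ_ih_i)
Numerator: 0.2×15 + 0.153×12 = 4.836
Denominator: 1 + 0.2×9.7 + 0.153×30 = 7.53
R = 4.836/7.53 = 0.6422 kJ/s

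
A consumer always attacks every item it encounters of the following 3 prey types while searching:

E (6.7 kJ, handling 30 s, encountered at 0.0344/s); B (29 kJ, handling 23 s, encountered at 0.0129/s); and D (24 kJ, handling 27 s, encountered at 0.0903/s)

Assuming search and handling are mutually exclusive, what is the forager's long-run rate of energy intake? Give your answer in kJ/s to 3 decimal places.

Energy encountered per unit search time: 0.0344×6.7 + 0.0129×29 + 0.0903×24 = 2.772 kJ/s.
Handling time per unit search time: 0.0344×30 + 0.0129×23 + 0.0903×27 = 3.767.
Rate = 2.772/(1 + 3.767) = 0.5815 kJ/s.

0.581 kJ/s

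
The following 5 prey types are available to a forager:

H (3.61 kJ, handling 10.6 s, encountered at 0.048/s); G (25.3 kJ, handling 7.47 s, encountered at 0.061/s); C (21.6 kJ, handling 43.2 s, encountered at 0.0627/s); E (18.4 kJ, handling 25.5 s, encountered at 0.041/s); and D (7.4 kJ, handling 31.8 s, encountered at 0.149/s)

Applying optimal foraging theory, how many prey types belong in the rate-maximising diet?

Rank by E/h (kJ/s): G 3.39, E 0.722, C 0.5, H 0.341, D 0.233. Include each in turn until the next type's E/h falls below the running intake rate.
Rate on top 1: 1.06. E: 0.722 < 1.06 → exclude; stop.
Optimal diet: G — 1 of 5 types.

1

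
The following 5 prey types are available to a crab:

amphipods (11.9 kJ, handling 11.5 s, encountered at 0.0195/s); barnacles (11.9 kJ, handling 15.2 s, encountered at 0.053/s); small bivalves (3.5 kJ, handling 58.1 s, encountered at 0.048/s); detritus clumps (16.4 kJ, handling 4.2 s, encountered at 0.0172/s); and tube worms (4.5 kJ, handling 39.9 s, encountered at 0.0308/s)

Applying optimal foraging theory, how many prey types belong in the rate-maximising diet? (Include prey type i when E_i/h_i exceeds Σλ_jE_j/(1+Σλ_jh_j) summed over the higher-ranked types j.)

Rank by E/h (kJ/s): detritus clumps 3.9, amphipods 1.03, barnacles 0.783, tube worms 0.113, small bivalves 0.0602. Include each in turn until the next type's E/h falls below the running intake rate.
Rate on top 1: 0.2631. amphipods: 1.03 > 0.2631 → include.
Rate on top 2: 0.3966. barnacles: 0.783 > 0.3966 → include.
Rate on top 3: 0.5446. tube worms: 0.113 < 0.5446 → exclude; stop.
Optimal diet: detritus clumps, amphipods, barnacles — 3 of 5 types.

3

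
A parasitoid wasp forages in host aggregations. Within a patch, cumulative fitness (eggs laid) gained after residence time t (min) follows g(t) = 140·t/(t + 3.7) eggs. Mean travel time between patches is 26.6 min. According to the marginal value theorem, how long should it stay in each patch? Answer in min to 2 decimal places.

Optimal t* satisfies g'(t*) = g(t*)/(T + t*).
g'(t) = 140·3.7/(t + 3.7)². Setting 140·3.7/(t+3.7)² = 140t/[(t+3.7)(26.6+t)] gives 3.7(26.6+t) = t(t+3.7), so t² = 3.7×26.6 = 98.42.
t* = √98.42 = 9.921 min.

9.92 min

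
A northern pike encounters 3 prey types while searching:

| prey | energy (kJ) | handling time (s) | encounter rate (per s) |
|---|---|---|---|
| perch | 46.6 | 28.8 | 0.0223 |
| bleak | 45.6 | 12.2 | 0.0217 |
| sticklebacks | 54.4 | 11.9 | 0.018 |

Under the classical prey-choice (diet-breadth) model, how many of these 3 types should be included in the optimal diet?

Rank by E/h (kJ/s): sticklebacks 4.57, bleak 3.74, perch 1.62. Include each in turn until the next type's E/h falls below the running intake rate.
Rate on top 1: 0.8065. bleak: 3.74 > 0.8065 → include.
Rate on top 2: 1.331. perch: 1.62 > 1.331 → include.
Optimal diet: sticklebacks, bleak, perch — 3 of 3 types.

3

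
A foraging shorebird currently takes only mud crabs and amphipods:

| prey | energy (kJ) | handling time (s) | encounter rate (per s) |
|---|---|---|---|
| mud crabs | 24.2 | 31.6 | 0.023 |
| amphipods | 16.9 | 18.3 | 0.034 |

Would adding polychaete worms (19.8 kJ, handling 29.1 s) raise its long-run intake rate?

Intake rate on the current diet: R = (0.023×24.2 + 0.034×16.9) / (1 + 0.023×31.6 + 0.034×18.3) = 1.131/2.349 = 0.4816 kJ/s.
polychaete worms: E/h = 19.8/29.1 = 0.6804 kJ/s.
Since 0.6804 > R, including polychaete worms increases the long-run rate.

Yes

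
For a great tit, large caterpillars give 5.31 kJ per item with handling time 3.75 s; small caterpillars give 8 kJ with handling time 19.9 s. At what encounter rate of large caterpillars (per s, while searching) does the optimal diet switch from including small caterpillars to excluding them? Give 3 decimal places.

0.106 per s

At the threshold, the rate on large caterpillars alone equals the profitability of small caterpillars: λ·5.31/(1 + λ·3.75) = 8/19.9 = 0.402.
Rearranging, λ(5.31 − 0.402×3.75) = 0.402, so λ = 0.402/3.802 = 0.1057 per s.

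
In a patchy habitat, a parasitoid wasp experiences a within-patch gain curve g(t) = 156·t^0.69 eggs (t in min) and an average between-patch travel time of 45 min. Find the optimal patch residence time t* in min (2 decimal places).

100.16 min

Maximise g(t)/(T+t): set derivative to zero → g'(t)(T+t) = g(t).
g'(t) = 0.69·156·t^-0.31. Setting 0.69·156·t^-0.31 = 156·t^0.69/(45+t) gives 0.69(45+t) = t, so 0.31·t = 0.69×45.
t* = 0.69×45/0.31 = 100.2 min.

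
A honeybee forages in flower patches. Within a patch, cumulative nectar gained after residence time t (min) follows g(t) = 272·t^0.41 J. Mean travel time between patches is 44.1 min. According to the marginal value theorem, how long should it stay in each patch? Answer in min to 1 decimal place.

By the marginal value theorem, leave when the instantaneous gain rate g'(t) equals the habitat-wide average g(t)/(T + t).
g'(t) = 0.41·272·t^-0.59. Setting 0.41·272·t^-0.59 = 272·t^0.41/(44.1+t) gives 0.41(44.1+t) = t, so 0.59·t = 0.41×44.1.
t* = 0.41×44.1/0.59 = 30.65 min.

30.6 min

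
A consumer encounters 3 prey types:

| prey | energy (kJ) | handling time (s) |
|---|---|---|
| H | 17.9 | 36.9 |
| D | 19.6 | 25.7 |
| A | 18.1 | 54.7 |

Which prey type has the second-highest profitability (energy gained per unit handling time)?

Profitability E/h (kJ/s): H = 17.9/36.9 = 0.485, D = 19.6/25.7 = 0.763, A = 18.1/54.7 = 0.331.
Ranked: D > H > A.

H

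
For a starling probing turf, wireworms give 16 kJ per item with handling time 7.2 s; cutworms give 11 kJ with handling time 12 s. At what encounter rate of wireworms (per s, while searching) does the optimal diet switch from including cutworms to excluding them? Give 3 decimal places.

0.098 per s

Drop cutworms once their profitability E₂/h₂ falls below the rate achievable on wireworms alone: E₂/h₂ = λE₁/(1 + λh₁).
Solve for λ: λE₁h₂ = E₂(1 + λh₁) → λ(E₁h₂ − E₂h₁) = E₂ → λ = E₂/(E₁h₂ − E₂h₁).
λ = 11/(16×12 − 11×7.2) = 11/112.8 = 0.09752 per s.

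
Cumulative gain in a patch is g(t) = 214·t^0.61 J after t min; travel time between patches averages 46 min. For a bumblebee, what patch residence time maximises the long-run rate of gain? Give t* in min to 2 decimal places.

71.95 min

Optimal t* satisfies g'(t*) = g(t*)/(T + t*).
g'(t) = 0.61·214·t^-0.39. Setting 0.61·214·t^-0.39 = 214·t^0.61/(46+t) gives 0.61(46+t) = t, so 0.39·t = 0.61×46.
t* = 0.61×46/0.39 = 71.95 min.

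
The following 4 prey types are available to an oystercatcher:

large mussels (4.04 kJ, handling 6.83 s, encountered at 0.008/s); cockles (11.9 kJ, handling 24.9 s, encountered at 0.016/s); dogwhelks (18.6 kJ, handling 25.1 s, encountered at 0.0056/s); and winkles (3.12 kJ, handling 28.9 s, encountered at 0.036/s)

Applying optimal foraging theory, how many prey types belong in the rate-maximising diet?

3

E/h in descending order: dogwhelks 0.741, large mussels 0.592, cockles 0.478, winkles 0.108 kJ/s. The optimal diet is the largest prefix of this list for which every included type satisfies E_i/h_i > R on the types above it.
Rate on top 1: 0.09132. large mussels: 0.592 > 0.09132 → include.
Rate on top 2: 0.1142. cockles: 0.478 > 0.1142 → include.
Rate on top 3: 0.2051. winkles: 0.108 < 0.2051 → exclude; stop.
Optimal diet: dogwhelks, large mussels, cockles — 3 of 4 types.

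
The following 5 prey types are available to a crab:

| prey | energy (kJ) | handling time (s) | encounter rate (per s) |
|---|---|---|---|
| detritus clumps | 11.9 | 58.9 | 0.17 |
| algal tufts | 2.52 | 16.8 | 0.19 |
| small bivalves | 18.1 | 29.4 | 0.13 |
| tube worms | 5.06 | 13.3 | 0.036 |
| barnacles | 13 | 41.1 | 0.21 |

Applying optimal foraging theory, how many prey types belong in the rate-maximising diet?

Rank by E/h (kJ/s): small bivalves 0.616, tube worms 0.38, barnacles 0.316, detritus clumps 0.202, algal tufts 0.15. Include each in turn until the next type's E/h falls below the running intake rate.
Rate on top 1: 0.488. tube worms: 0.38 < 0.488 → exclude; stop.
Optimal diet: small bivalves — 1 of 5 types.

1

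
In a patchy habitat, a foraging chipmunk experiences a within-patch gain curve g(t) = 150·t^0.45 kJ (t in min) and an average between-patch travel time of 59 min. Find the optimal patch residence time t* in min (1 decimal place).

48.3 min

By the marginal value theorem, leave when the instantaneous gain rate g'(t) equals the habitat-wide average g(t)/(T + t).
g'(t) = 0.45·150·t^-0.55. Setting 0.45·150·t^-0.55 = 150·t^0.45/(59+t) gives 0.45(59+t) = t, so 0.55·t = 0.45×59.
t* = 0.45×59/0.55 = 48.27 min.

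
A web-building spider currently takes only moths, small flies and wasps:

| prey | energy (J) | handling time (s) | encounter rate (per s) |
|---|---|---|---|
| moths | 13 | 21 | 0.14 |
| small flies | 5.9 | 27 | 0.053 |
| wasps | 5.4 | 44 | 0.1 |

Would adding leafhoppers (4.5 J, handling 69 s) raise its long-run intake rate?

No

On moths, small flies and wasps alone, R = ΣλE/(1+Σλh) = 2.673/9.771 = 0.2735 J/s.
Profitability of leafhoppers: 4.5/69 = 0.06522 J/s.
Since 0.06522 < R, time spent handling leafhoppers is better spent searching.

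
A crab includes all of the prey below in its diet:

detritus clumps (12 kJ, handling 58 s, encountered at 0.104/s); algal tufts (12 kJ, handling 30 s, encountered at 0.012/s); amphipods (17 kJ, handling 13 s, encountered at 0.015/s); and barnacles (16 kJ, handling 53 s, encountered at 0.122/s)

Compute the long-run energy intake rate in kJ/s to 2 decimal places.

R = (0.104×12 + 0.012×12 + 0.015×17 + 0.122×16) / (1 + 0.104×58 + 0.012×30 + 0.015×13 + 0.122×53) = 3.599/14.05 = 0.2561 kJ/s.

0.26 kJ/s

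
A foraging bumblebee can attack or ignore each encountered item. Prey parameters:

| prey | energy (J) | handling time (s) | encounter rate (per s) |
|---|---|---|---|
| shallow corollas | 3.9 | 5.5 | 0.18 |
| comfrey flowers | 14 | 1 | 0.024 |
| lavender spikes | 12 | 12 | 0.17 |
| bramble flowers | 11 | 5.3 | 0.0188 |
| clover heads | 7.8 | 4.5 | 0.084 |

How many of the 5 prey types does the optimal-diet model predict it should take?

Rank by E/h (J/s): comfrey flowers 14, bramble flowers 2.08, clover heads 1.73, lavender spikes 1, shallow corollas 0.709. Include each in turn until the next type's E/h falls below the running intake rate.
Rate on top 1: 0.3281. bramble flowers: 2.08 > 0.3281 → include.
Rate on top 2: 0.4831. clover heads: 1.73 > 0.4831 → include.
Rate on top 3: 0.7978. lavender spikes: 1 > 0.7978 → include.
Rate on top 4: 0.9143. shallow corollas: 0.709 < 0.9143 → exclude; stop.
Optimal diet: comfrey flowers, bramble flowers, clover heads, lavender spikes — 4 of 5 types.

4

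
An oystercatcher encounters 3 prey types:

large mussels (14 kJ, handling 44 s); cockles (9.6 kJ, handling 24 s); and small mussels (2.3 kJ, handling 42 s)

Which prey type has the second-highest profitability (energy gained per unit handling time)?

large mussels

In descending order of E/h:
cockles: 9.6/24 = 0.4 kJ/s
large mussels: 14/44 = 0.318 kJ/s
small mussels: 2.3/42 = 0.0548 kJ/s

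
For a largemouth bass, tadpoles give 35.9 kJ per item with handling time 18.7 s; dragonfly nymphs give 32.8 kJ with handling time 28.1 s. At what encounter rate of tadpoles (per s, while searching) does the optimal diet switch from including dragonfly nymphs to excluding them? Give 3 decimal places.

0.083 per s

The zero-one rule: include dragonfly nymphs iff E₂/h₂ > λE₁/(1+λh₁). Equality gives the switch point.
λE₁h₂ = E₂ + λE₂h₁ ⇒ λ = E₂/(E₁h₂ − E₂h₁) = 32.8/(1009 − 613.4) = 0.08295 per s.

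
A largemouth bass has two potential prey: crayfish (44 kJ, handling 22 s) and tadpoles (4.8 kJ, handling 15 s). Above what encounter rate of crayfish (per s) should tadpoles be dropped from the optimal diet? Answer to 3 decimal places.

The zero-one rule: include tadpoles iff E₂/h₂ > λE₁/(1+λh₁). Equality gives the switch point.
λE₁h₂ = E₂ + λE₂h₁ ⇒ λ = E₂/(E₁h₂ − E₂h₁) = 4.8/(660 − 105.6) = 0.008658 per s.

0.009 per s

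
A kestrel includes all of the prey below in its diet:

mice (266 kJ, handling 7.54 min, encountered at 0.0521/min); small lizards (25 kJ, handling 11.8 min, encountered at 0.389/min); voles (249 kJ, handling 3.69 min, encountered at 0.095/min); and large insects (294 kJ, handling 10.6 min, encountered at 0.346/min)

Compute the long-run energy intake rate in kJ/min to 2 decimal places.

14.89 kJ/min

R = (0.0521×266 + 0.389×25 + 0.095×249 + 0.346×294) / (1 + 0.0521×7.54 + 0.389×11.8 + 0.095×3.69 + 0.346×10.6) = 149/10 = 14.89 kJ/min.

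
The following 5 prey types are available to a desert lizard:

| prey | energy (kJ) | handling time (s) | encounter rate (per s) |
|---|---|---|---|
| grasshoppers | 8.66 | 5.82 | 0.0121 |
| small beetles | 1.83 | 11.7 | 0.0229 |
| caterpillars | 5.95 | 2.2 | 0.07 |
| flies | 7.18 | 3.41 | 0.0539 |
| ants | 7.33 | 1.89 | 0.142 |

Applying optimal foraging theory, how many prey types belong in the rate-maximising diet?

E/h in descending order: ants 3.88, caterpillars 2.7, flies 2.11, grasshoppers 1.49, small beetles 0.156 kJ/s. The optimal diet is the largest prefix of this list for which every included type satisfies E_i/h_i > R on the types above it.
Rate on top 1: 0.8206. caterpillars: 2.7 > 0.8206 → include.
Rate on top 2: 1.025. flies: 2.11 > 1.025 → include.
Rate on top 3: 1.148. grasshoppers: 1.49 > 1.148 → include.
Rate on top 4: 1.163. small beetles: 0.156 < 1.163 → exclude; stop.
Optimal diet: ants, caterpillars, flies, grasshoppers — 4 of 5 types.

4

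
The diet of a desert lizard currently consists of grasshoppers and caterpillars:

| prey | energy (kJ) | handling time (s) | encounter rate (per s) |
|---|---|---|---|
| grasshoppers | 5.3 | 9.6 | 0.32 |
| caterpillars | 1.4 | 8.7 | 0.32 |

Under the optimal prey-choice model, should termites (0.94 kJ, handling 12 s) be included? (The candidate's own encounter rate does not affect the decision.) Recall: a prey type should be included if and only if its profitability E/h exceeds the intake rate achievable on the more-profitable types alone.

No

Intake rate on the current diet: R = (0.32×5.3 + 0.32×1.4) / (1 + 0.32×9.6 + 0.32×8.7) = 2.144/6.856 = 0.3127 kJ/s.
Profitability of termites: 0.94/12 = 0.07833 kJ/s.
0.07833 < 0.3127, so adding termites would lower the average — exclude it.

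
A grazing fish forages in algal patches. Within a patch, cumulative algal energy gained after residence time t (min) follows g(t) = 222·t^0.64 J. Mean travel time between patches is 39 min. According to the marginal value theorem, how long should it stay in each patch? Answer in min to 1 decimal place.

By the marginal value theorem, leave when the instantaneous gain rate g'(t) equals the habitat-wide average g(t)/(T + t).
g'(t) = 0.64·222·t^-0.36. Setting 0.64·222·t^-0.36 = 222·t^0.64/(39+t) gives 0.64(39+t) = t, so 0.36·t = 0.64×39.
t* = 0.64×39/0.36 = 69.33 min.

69.3 min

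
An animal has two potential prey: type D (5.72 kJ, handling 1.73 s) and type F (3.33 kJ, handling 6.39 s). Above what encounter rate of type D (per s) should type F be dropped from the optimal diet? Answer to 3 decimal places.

At the threshold, the rate on type D alone equals the profitability of type F: λ·5.72/(1 + λ·1.73) = 3.33/6.39 = 0.5211.
Rearranging, λ(5.72 − 0.5211×1.73) = 0.5211, so λ = 0.5211/4.818 = 0.1082 per s.

0.108 per s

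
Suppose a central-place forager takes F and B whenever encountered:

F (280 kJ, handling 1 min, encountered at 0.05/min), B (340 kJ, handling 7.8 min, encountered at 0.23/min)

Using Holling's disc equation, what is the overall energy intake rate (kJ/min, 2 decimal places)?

Energy encountered per unit search time: 0.05×280 + 0.23×340 = 92.2 kJ/min.
Handling time per unit search time: 0.05×1 + 0.23×7.8 = 1.844.
Rate = 92.2/(1 + 1.844) = 32.42 kJ/min.

32.42 kJ/min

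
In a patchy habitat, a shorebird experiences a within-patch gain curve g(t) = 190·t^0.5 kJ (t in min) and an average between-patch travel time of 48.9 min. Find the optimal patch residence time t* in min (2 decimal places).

By the marginal value theorem, leave when the instantaneous gain rate g'(t) equals the habitat-wide average g(t)/(T + t).
g'(t) = 0.5·190·t^-0.5. Setting 0.5·190·t^-0.5 = 190·t^0.5/(48.9+t) gives 0.5(48.9+t) = t, so 0.50·t = 0.5×48.9.
t* = 0.5×48.9/0.50 = 48.9 min.

48.90 min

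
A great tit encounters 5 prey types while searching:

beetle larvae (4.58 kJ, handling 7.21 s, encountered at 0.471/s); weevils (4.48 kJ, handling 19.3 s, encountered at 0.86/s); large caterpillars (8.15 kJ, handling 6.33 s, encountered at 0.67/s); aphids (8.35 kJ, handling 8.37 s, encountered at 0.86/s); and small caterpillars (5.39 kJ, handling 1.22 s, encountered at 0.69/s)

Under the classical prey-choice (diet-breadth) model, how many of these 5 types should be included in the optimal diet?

1

E/h in descending order: small caterpillars 4.42, large caterpillars 1.29, aphids 0.998, beetle larvae 0.635, weevils 0.232 kJ/s. The optimal diet is the largest prefix of this list for which every included type satisfies E_i/h_i > R on the types above it.
Rate on top 1: 2.019. large caterpillars: 1.29 < 2.019 → exclude; stop.
Optimal diet: small caterpillars — 1 of 5 types.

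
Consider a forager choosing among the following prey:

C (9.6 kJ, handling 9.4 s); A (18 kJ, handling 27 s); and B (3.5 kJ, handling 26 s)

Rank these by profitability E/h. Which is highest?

In descending order of E/h:
C: 9.6/9.4 = 1.02 kJ/s
A: 18/27 = 0.667 kJ/s
B: 3.5/26 = 0.135 kJ/s

C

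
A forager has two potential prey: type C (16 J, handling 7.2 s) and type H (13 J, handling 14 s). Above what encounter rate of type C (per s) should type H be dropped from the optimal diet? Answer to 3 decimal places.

0.100 per s

At the threshold, the rate on type C alone equals the profitability of type H: λ·16/(1 + λ·7.2) = 13/14 = 0.9286.
Rearranging, λ(16 − 0.9286×7.2) = 0.9286, so λ = 0.9286/9.314 = 0.09969 per s.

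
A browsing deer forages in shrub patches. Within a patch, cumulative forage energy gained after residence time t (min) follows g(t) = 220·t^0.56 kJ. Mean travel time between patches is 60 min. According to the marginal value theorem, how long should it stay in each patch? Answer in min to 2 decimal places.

76.36 min

Optimal t* satisfies g'(t*) = g(t*)/(T + t*).
g'(t) = 0.56·220·t^-0.44. Setting 0.56·220·t^-0.44 = 220·t^0.56/(60+t) gives 0.56(60+t) = t, so 0.44·t = 0.56×60.
t* = 0.56×60/0.44 = 76.36 min.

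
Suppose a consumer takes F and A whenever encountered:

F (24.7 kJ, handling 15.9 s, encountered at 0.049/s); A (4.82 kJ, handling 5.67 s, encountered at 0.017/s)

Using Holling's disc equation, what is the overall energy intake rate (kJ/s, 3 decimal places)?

0.689 kJ/s

R = Σλ_iE_i / (1 + Σλ_ih_i)
Numerator: 0.049×24.7 + 0.017×4.82 = 1.292
Denominator: 1 + 0.049×15.9 + 0.017×5.67 = 1.875
R = 1.292/1.875 = 0.689 kJ/s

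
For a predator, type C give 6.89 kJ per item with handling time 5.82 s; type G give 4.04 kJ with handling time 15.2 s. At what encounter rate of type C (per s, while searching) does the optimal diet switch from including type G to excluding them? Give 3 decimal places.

At the threshold, the rate on type C alone equals the profitability of type G: λ·6.89/(1 + λ·5.82) = 4.04/15.2 = 0.2658.
Rearranging, λ(6.89 − 0.2658×5.82) = 0.2658, so λ = 0.2658/5.343 = 0.04974 per s.

0.050 per s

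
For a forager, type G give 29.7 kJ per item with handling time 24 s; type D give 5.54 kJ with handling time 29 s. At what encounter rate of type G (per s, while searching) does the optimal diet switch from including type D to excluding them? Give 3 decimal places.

At the threshold, the rate on type G alone equals the profitability of type D: λ·29.7/(1 + λ·24) = 5.54/29 = 0.191.
Rearranging, λ(29.7 − 0.191×24) = 0.191, so λ = 0.191/25.12 = 0.007606 per s.

0.008 per s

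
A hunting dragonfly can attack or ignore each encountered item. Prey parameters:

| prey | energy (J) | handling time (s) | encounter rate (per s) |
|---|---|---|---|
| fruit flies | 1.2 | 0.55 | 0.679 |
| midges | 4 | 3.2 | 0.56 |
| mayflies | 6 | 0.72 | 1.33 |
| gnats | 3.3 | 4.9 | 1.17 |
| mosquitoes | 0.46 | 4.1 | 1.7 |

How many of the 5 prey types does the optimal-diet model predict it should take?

1

Rank by E/h (J/s): mayflies 8.33, fruit flies 2.18, midges 1.25, gnats 0.673, mosquitoes 0.112. Include each in turn until the next type's E/h falls below the running intake rate.
Rate on top 1: 4.076. fruit flies: 2.18 < 4.076 → exclude; stop.
Optimal diet: mayflies — 1 of 5 types.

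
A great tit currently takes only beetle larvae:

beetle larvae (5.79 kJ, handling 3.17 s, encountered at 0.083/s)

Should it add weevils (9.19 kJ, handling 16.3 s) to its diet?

Yes

Current rate: (0.083×5.79)/(1 + 0.083×3.17) = 0.3805 kJ/s.
Profitability of weevils: 9.19/16.3 = 0.5638 kJ/s.
0.5638 > 0.3805, so adding weevils raises the average — include it.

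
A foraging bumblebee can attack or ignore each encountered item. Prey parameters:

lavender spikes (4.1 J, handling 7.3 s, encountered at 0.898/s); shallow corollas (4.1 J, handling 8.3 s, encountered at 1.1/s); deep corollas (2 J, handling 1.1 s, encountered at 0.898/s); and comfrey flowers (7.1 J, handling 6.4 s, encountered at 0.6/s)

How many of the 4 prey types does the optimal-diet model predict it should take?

2

Profitabilities (E/h, J/s): deep corollas 1.82, comfrey flowers 1.11, lavender spikes 0.562, shallow corollas 0.494. Add prey in this order while the next type's profitability exceeds the intake rate on those already taken.
Rate on top 1: 0.9035. comfrey flowers: 1.11 > 0.9035 → include.
Rate on top 2: 1.039. lavender spikes: 0.562 < 1.039 → exclude; stop.
Optimal diet: deep corollas, comfrey flowers — 2 of 4 types.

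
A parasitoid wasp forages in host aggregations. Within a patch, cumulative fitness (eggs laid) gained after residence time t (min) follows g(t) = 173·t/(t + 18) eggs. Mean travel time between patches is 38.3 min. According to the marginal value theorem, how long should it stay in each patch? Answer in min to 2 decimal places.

26.26 min

By the marginal value theorem, leave when the instantaneous gain rate g'(t) equals the habitat-wide average g(t)/(T + t).
g'(t) = 173·18/(t + 18)². Setting 173·18/(t+18)² = 173t/[(t+18)(38.3+t)] gives 18(38.3+t) = t(t+18), so t² = 18×38.3 = 689.4.
t* = √689.4 = 26.26 min.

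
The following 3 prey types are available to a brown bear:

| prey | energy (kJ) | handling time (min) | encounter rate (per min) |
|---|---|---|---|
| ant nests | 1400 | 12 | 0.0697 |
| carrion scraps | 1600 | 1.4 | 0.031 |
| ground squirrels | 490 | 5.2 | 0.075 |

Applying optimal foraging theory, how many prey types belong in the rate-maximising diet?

3

Profitabilities (E/h, kJ/min): carrion scraps 1.14e+03, ant nests 117, ground squirrels 94.2. Add prey in this order while the next type's profitability exceeds the intake rate on those already taken.
Rate on top 1: 47.54. ant nests: 117 > 47.54 → include.
Rate on top 2: 78.3. ground squirrels: 94.2 > 78.3 → include.
Optimal diet: carrion scraps, ant nests, ground squirrels — 3 of 3 types.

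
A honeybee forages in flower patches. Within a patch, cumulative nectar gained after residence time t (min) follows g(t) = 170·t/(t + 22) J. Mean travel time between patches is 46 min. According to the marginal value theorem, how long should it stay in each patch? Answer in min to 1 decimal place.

31.8 min

By the marginal value theorem, leave when the instantaneous gain rate g'(t) equals the habitat-wide average g(t)/(T + t).
g'(t) = 170·22/(t + 22)². Setting 170·22/(t+22)² = 170t/[(t+22)(46+t)] gives 22(46+t) = t(t+22), so t² = 22×46 = 1012.
t* = √1012 = 31.81 min.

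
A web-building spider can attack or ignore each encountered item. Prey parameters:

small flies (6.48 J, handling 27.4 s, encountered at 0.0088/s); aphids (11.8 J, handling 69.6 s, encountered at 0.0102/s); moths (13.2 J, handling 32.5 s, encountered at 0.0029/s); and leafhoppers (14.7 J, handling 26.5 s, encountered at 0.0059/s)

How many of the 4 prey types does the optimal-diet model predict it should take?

E/h in descending order: leafhoppers 0.555, moths 0.406, small flies 0.236, aphids 0.17 J/s. The optimal diet is the largest prefix of this list for which every included type satisfies E_i/h_i > R on the types above it.
Rate on top 1: 0.075. moths: 0.406 > 0.075 → include.
Rate on top 2: 0.09996. small flies: 0.236 > 0.09996 → include.
Rate on top 3: 0.122. aphids: 0.17 > 0.122 → include.
Optimal diet: leafhoppers, moths, small flies, aphids — 4 of 4 types.

4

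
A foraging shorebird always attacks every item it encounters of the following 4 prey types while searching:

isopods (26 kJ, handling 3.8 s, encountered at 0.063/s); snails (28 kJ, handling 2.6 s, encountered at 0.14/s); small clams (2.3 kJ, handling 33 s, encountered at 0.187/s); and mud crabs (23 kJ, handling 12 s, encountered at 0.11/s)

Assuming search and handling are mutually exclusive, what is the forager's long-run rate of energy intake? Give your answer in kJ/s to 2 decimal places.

0.94 kJ/s

R = (0.063×26 + 0.14×28 + 0.187×2.3 + 0.11×23) / (1 + 0.063×3.8 + 0.14×2.6 + 0.187×33 + 0.11×12) = 8.518/9.094 = 0.9366 kJ/s.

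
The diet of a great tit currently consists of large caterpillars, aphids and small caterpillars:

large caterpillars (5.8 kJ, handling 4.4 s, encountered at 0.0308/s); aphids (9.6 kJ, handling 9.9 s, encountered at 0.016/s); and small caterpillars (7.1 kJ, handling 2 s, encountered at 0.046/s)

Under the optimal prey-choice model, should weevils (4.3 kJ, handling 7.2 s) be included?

Current rate: (0.0308×5.8 + 0.016×9.6 + 0.046×7.1)/(1 + 0.0308×4.4 + 0.016×9.9 + 0.046×2) = 0.4754 kJ/s.
Profitability of weevils: 4.3/7.2 = 0.5972 kJ/s.
0.5972 > 0.4754, so adding weevils raises the average — include it.

Yes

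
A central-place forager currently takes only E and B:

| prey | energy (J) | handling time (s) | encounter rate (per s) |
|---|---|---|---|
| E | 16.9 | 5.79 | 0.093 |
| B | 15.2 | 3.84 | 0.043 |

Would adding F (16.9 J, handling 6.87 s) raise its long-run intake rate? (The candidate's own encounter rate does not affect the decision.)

Yes

Current rate: (0.093×16.9 + 0.043×15.2)/(1 + 0.093×5.79 + 0.043×3.84) = 1.306 J/s.
Profitability of F: 16.9/6.87 = 2.46 J/s.
2.46 > 1.306, so adding F raises the average — include it.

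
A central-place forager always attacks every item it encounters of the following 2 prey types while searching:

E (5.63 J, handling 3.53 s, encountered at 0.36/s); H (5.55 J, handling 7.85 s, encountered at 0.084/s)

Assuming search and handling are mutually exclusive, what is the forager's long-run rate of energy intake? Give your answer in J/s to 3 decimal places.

0.851 J/s

R = (0.36×5.63 + 0.084×5.55) / (1 + 0.36×3.53 + 0.084×7.85) = 2.493/2.93 = 0.8508 J/s.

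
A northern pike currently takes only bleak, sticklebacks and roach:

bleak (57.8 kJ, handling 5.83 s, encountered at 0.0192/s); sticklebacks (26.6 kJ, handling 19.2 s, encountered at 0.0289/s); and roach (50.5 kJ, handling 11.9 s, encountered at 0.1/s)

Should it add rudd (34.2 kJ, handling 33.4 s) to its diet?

Current rate: (0.0192×57.8 + 0.0289×26.6 + 0.1×50.5)/(1 + 0.0192×5.83 + 0.0289×19.2 + 0.1×11.9) = 2.425 kJ/s.
Profitability of rudd: 34.2/33.4 = 1.024 kJ/s.
1.024 < 2.425, so adding rudd would lower the average — exclude it.

No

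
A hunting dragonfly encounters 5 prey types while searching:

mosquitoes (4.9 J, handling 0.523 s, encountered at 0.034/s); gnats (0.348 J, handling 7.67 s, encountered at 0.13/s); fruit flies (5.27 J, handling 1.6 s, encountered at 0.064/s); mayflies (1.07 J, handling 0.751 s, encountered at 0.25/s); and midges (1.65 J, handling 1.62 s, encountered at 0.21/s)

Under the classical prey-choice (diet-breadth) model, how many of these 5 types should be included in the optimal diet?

4

Profitabilities (E/h, J/s): mosquitoes 9.37, fruit flies 3.29, mayflies 1.42, midges 1.02, gnats 0.0454. Add prey in this order while the next type's profitability exceeds the intake rate on those already taken.
Rate on top 1: 0.1637. fruit flies: 3.29 > 0.1637 → include.
Rate on top 2: 0.4498. mayflies: 1.42 > 0.4498 → include.
Rate on top 3: 0.5898. midges: 1.02 > 0.5898 → include.
Rate on top 4: 0.6783. gnats: 0.0454 < 0.6783 → exclude; stop.
Optimal diet: mosquitoes, fruit flies, mayflies, midges — 4 of 5 types.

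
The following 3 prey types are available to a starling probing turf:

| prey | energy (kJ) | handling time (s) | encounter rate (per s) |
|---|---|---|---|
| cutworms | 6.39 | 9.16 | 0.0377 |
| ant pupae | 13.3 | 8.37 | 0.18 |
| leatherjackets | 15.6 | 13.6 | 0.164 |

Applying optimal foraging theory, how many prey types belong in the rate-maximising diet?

2

E/h in descending order: ant pupae 1.59, leatherjackets 1.15, cutworms 0.698 kJ/s. The optimal diet is the largest prefix of this list for which every included type satisfies E_i/h_i > R on the types above it.
Rate on top 1: 0.9551. leatherjackets: 1.15 > 0.9551 → include.
Rate on top 2: 1.045. cutworms: 0.698 < 1.045 → exclude; stop.
Optimal diet: ant pupae, leatherjackets — 2 of 3 types.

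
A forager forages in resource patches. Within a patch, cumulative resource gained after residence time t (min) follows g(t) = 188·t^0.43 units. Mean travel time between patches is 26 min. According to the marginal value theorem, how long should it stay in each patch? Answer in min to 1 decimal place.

By the marginal value theorem, leave when the instantaneous gain rate g'(t) equals the habitat-wide average g(t)/(T + t).
g'(t) = 0.43·188·t^-0.57. Setting 0.43·188·t^-0.57 = 188·t^0.43/(26+t) gives 0.43(26+t) = t, so 0.57·t = 0.43×26.
t* = 0.43×26/0.57 = 19.61 min.

19.6 min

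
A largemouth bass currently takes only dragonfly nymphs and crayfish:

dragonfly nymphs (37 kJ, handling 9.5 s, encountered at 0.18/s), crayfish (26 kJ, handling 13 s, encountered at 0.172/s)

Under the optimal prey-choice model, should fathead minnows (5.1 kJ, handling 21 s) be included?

No

Current rate: (0.18×37 + 0.172×26)/(1 + 0.18×9.5 + 0.172×13) = 2.251 kJ/s.
fathead minnows: E/h = 5.1/21 = 0.2429 kJ/s.
Since 0.2429 < R, time spent handling fathead minnows is better spent searching.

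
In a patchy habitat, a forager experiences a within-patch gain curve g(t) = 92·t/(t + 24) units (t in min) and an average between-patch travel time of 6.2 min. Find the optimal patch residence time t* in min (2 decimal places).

Optimal t* satisfies g'(t*) = g(t*)/(T + t*).
g'(t) = 92·24/(t + 24)². Setting 92·24/(t+24)² = 92t/[(t+24)(6.2+t)] gives 24(6.2+t) = t(t+24), so t² = 24×6.2 = 148.8.
t* = √148.8 = 12.2 min.

12.20 min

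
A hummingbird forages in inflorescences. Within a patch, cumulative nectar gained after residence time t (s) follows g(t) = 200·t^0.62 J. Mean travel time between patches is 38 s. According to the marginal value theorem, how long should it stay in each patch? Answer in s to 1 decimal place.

Maximise g(t)/(T+t): set derivative to zero → g'(t)(T+t) = g(t).
g'(t) = 0.62·200·t^-0.38. Setting 0.62·200·t^-0.38 = 200·t^0.62/(38+t) gives 0.62(38+t) = t, so 0.38·t = 0.62×38.
t* = 0.62×38/0.38 = 62 s.

62.0 s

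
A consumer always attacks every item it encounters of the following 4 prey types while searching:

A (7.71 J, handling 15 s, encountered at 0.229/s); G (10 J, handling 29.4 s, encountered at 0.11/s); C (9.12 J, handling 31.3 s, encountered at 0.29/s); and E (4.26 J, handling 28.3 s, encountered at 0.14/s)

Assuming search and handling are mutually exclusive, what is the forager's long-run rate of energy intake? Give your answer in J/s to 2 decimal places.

0.29 J/s

R = (0.229×7.71 + 0.11×10 + 0.29×9.12 + 0.14×4.26) / (1 + 0.229×15 + 0.11×29.4 + 0.29×31.3 + 0.14×28.3) = 6.107/20.71 = 0.2949 J/s.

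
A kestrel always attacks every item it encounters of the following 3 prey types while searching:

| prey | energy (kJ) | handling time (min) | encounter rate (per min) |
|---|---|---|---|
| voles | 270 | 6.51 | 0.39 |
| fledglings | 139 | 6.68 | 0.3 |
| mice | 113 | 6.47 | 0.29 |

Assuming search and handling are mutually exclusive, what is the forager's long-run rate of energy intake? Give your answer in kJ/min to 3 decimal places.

Energy encountered per unit search time: 0.39×270 + 0.3×139 + 0.29×113 = 179.8 kJ/min.
Handling time per unit search time: 0.39×6.51 + 0.3×6.68 + 0.29×6.47 = 6.419.
Rate = 179.8/(1 + 6.419) = 24.23 kJ/min.

24.230 kJ/min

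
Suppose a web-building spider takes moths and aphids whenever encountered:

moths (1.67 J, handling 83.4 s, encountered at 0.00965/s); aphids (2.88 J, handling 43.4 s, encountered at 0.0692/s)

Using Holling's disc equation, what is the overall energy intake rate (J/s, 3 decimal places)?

0.045 J/s

R = (0.00965×1.67 + 0.0692×2.88) / (1 + 0.00965×83.4 + 0.0692×43.4) = 0.2154/4.808 = 0.0448 J/s.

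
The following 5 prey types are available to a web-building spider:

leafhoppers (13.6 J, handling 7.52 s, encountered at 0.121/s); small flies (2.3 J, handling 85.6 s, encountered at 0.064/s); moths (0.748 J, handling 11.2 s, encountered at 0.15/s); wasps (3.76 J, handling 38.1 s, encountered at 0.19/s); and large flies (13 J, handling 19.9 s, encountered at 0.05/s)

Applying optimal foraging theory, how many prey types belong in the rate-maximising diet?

1

Rank by E/h (J/s): leafhoppers 1.81, large flies 0.653, wasps 0.0987, moths 0.0668, small flies 0.0269. Include each in turn until the next type's E/h falls below the running intake rate.
Rate on top 1: 0.8616. large flies: 0.653 < 0.8616 → exclude; stop.
Optimal diet: leafhoppers — 1 of 5 types.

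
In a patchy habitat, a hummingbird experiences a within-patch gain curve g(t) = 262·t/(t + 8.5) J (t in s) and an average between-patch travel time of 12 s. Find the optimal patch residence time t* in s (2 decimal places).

10.10 s

By the marginal value theorem, leave when the instantaneous gain rate g'(t) equals the habitat-wide average g(t)/(T + t).
g'(t) = 262·8.5/(t + 8.5)². Setting 262·8.5/(t+8.5)² = 262t/[(t+8.5)(12+t)] gives 8.5(12+t) = t(t+8.5), so t² = 8.5×12 = 102.
t* = √102 = 10.1 s.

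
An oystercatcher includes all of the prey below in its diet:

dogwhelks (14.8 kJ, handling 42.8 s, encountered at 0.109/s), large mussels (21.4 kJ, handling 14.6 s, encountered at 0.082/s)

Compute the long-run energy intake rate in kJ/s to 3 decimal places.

R = (0.109×14.8 + 0.082×21.4) / (1 + 0.109×42.8 + 0.082×14.6) = 3.368/6.862 = 0.4908 kJ/s.

0.491 kJ/s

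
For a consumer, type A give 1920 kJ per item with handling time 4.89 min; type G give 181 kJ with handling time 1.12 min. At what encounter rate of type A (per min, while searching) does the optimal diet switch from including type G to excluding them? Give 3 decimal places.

The zero-one rule: include type G iff E₂/h₂ > λE₁/(1+λh₁). Equality gives the switch point.
λE₁h₂ = E₂ + λE₂h₁ ⇒ λ = E₂/(E₁h₂ − E₂h₁) = 181/(2150 − 885.1) = 0.143 per min.

0.143 per min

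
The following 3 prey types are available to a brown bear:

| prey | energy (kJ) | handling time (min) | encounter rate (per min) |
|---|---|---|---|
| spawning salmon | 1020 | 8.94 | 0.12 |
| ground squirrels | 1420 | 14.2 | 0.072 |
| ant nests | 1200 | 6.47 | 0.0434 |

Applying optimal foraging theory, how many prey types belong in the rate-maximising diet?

E/h in descending order: ant nests 185, spawning salmon 114, ground squirrels 100 kJ/min. The optimal diet is the largest prefix of this list for which every included type satisfies E_i/h_i > R on the types above it.
Rate on top 1: 40.66. spawning salmon: 114 > 40.66 → include.
Rate on top 2: 74.13. ground squirrels: 100 > 74.13 → include.
Optimal diet: ant nests, spawning salmon, ground squirrels — 3 of 3 types.

3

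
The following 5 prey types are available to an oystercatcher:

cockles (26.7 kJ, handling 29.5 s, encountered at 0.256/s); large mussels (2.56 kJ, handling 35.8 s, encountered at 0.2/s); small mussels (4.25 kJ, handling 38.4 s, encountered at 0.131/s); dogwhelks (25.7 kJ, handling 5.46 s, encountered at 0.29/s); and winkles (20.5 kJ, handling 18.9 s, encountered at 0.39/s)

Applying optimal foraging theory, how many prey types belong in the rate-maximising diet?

1

Profitabilities (E/h, kJ/s): dogwhelks 4.71, winkles 1.08, cockles 0.905, small mussels 0.111, large mussels 0.0715. Add prey in this order while the next type's profitability exceeds the intake rate on those already taken.
Rate on top 1: 2.885. winkles: 1.08 < 2.885 → exclude; stop.
Optimal diet: dogwhelks — 1 of 5 types.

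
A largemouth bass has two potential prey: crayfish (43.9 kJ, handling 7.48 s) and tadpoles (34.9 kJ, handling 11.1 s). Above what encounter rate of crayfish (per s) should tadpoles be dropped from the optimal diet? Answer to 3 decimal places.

Drop tadpoles once their profitability E₂/h₂ falls below the rate achievable on crayfish alone: E₂/h₂ = λE₁/(1 + λh₁).
Solve for λ: λE₁h₂ = E₂(1 + λh₁) → λ(E₁h₂ − E₂h₁) = E₂ → λ = E₂/(E₁h₂ − E₂h₁).
λ = 34.9/(43.9×11.1 − 34.9×7.48) = 34.9/226.2 = 0.1543 per s.

0.154 per s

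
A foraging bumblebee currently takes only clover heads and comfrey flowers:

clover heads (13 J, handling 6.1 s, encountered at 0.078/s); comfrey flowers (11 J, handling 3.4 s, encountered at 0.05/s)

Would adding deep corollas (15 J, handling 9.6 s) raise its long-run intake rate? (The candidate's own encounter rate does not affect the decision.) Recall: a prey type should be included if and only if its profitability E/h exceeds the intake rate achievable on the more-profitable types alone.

On clover heads and comfrey flowers alone, R = ΣλE/(1+Σλh) = 1.564/1.646 = 0.9503 J/s.
Profitability of deep corollas: 15/9.6 = 1.562 J/s.
Since 1.562 > R, including deep corollas increases the long-run rate.

Yes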